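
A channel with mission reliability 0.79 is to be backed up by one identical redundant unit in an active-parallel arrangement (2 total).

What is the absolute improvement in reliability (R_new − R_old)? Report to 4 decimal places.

0.1659

R_before = 0.79
R_after = 1 − (1 − 0.79)^2 = 0.9559
ΔR = 0.9559 − 0.79 = 0.1659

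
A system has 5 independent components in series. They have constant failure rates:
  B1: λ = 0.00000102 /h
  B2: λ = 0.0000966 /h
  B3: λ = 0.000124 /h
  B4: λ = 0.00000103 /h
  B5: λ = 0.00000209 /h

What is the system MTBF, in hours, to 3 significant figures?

Series of exponential components: λ_sys = Σ λ_i
λ_sys = 0.00000102 + 0.0000966 + 0.000124 + 0.00000103 + 0.00000209 = 2.2474e-04 /h
MTBF = 1 / λ_sys = 4450 h

4450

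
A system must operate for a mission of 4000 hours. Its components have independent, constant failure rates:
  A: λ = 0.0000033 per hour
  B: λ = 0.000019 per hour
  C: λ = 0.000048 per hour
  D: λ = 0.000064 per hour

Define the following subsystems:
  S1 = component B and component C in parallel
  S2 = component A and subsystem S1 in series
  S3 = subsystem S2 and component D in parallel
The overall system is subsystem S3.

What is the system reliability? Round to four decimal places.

0.9942

R(A) = exp(−0.0000033 × 4000) = 0.986887
R(B) = exp(−0.000019 × 4000) = 0.926816
R(C) = exp(−0.000048 × 4000) = 0.825307
R(D) = exp(−0.000064 × 4000) = 0.774142
Parallel (B and C): 1 − (1 − 0.926816)(1 − 0.825307) = 0.987215
Series (A and [0.987215]): 0.986887 × 0.987215 = 0.974270
Parallel ([0.974270] and D): 1 − (1 − 0.974270)(1 − 0.774142) = 0.9942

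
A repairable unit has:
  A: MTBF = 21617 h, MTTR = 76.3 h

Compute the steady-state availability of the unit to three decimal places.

0.996

A(A) = MTBF/(MTBF+MTTR) = 21617/(21617+76.3) = 0.996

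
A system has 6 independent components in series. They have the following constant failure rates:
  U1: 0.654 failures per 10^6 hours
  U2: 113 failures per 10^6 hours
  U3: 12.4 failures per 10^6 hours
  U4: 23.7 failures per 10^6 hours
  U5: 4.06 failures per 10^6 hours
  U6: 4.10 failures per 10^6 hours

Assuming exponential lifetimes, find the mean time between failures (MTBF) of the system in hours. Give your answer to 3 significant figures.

Series of exponential components: λ_sys = Σ λ_i
λ_sys = 0.000000654 + 0.000113 + 0.0000124 + 0.0000237 + 0.00000406 + 0.00000410 = 1.5791e-04 /h
MTBF = 1 / λ_sys = 6330 h

6330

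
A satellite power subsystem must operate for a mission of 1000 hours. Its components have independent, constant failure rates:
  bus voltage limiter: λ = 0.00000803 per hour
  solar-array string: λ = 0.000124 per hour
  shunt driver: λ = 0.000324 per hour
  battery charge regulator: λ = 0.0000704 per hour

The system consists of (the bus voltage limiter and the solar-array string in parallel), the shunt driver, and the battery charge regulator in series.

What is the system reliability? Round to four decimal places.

R(bus voltage limiter) = exp(−0.00000803 × 1000) = 0.992002
R(solar-array string) = exp(−0.000124 × 1000) = 0.883380
R(shunt driver) = exp(−0.000324 × 1000) = 0.723250
R(battery charge regulator) = exp(−0.0000704 × 1000) = 0.932021
Parallel (bus voltage limiter and solar-array string): 1 − (1 − 0.992002)(1 − 0.883380) = 0.999067
Series ([0.999067], shunt driver, and battery charge regulator): 0.999067 × 0.723250 × 0.932021 = 0.6735

0.6735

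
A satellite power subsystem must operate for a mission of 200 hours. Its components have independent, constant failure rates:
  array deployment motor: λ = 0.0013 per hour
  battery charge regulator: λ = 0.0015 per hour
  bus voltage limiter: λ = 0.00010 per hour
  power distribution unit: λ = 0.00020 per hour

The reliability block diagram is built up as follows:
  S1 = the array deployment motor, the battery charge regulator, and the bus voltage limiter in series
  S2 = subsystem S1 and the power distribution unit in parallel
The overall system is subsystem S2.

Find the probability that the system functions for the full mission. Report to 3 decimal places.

0.983

R(array deployment motor) = exp(−0.0013 × 200) = 0.77105
R(battery charge regulator) = exp(−0.0015 × 200) = 0.74082
R(bus voltage limiter) = exp(−0.00010 × 200) = 0.98020
R(power distribution unit) = exp(−0.00020 × 200) = 0.96079
Series (array deployment motor, battery charge regulator, and bus voltage limiter): 0.77105 × 0.74082 × 0.98020 = 0.55990
Parallel ([0.55990] and power distribution unit): 1 − (1 − 0.55990)(1 − 0.96079) = 0.983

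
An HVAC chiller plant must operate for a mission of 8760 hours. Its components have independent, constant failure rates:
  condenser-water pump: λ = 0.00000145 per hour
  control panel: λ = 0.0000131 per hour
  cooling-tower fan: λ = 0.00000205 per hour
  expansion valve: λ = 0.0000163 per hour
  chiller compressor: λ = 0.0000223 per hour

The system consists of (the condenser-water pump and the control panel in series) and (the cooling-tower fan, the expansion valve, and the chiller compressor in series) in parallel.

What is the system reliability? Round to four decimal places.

R(condenser-water pump) = exp(−0.00000145 × 8760) = 0.987378
R(control panel) = exp(−0.0000131 × 8760) = 0.891584
R(cooling-tower fan) = exp(−0.00000205 × 8760) = 0.982202
R(expansion valve) = exp(−0.0000163 × 8760) = 0.866938
R(chiller compressor) = exp(−0.0000223 × 8760) = 0.822548
Series (condenser-water pump and control panel): 0.987378 × 0.891584 = 0.880330
Series (cooling-tower fan, expansion valve, and chiller compressor): 0.982202 × 0.866938 × 0.822548 = 0.700406
Parallel ([0.880330] and [0.700406]): 1 − (1 − 0.880330)(1 − 0.700406) = 0.9641

0.9641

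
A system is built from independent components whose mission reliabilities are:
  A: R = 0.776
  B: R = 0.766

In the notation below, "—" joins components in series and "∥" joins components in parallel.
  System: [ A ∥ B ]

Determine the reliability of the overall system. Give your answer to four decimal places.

Parallel (A and B): 1 − (1 − 0.776000)(1 − 0.766000) = 0.9476

0.9476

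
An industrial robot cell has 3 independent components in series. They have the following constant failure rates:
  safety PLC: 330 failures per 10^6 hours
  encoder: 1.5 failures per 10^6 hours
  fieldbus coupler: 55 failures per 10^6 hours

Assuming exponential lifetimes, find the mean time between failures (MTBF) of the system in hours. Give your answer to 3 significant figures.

2590

Series of exponential components: λ_sys = Σ λ_i
λ_sys = 0.00033 + 0.0000015 + 0.000055 = 3.8650e-04 /h
MTBF = 1 / λ_sys = 2590 h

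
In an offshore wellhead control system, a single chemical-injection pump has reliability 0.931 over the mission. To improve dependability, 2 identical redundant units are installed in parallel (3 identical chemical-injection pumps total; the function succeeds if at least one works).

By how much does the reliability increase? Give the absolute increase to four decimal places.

0.0687

R_before = 0.931
R_after = 1 − (1 − 0.931)^3 = 0.9997
ΔR = 0.9997 − 0.931 = 0.0687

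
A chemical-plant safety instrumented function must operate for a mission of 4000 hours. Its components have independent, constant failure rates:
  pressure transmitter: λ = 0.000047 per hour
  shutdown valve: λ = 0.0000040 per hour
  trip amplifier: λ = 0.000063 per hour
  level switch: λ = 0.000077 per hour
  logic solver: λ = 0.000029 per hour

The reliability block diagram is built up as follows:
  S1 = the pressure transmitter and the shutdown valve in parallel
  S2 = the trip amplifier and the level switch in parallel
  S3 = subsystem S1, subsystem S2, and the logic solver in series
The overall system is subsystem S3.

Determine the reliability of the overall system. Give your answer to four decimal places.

R(pressure transmitter) = exp(−0.000047 × 4000) = 0.828615
R(shutdown valve) = exp(−0.0000040 × 4000) = 0.984127
R(trip amplifier) = exp(−0.000063 × 4000) = 0.777245
R(level switch) = exp(−0.000077 × 4000) = 0.734915
R(logic solver) = exp(−0.000029 × 4000) = 0.890475
Parallel (pressure transmitter and shutdown valve): 1 − (1 − 0.828615)(1 − 0.984127) = 0.997280
Parallel (trip amplifier and level switch): 1 − (1 − 0.777245)(1 − 0.734915) = 0.940951
Series ([0.997280], [0.940951], and logic solver): 0.997280 × 0.940951 × 0.890475 = 0.8356

0.8356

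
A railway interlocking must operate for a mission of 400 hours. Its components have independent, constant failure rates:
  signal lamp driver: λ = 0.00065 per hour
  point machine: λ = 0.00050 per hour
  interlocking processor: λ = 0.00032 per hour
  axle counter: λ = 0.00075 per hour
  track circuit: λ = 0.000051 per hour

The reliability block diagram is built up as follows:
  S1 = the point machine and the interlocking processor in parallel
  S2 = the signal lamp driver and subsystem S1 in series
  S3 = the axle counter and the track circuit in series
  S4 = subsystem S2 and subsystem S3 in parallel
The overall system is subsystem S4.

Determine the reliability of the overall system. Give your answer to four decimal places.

R(signal lamp driver) = exp(−0.00065 × 400) = 0.771052
R(point machine) = exp(−0.00050 × 400) = 0.818731
R(interlocking processor) = exp(−0.00032 × 400) = 0.879853
R(axle counter) = exp(−0.00075 × 400) = 0.740818
R(track circuit) = exp(−0.000051 × 400) = 0.979807
Parallel (point machine and interlocking processor): 1 − (1 − 0.818731)(1 − 0.879853) = 0.978221
Series (signal lamp driver and [0.978221]): 0.771052 × 0.978221 = 0.754259
Series (axle counter and track circuit): 0.740818 × 0.979807 = 0.725859
Parallel ([0.754259] and [0.725859]): 1 − (1 − 0.754259)(1 − 0.725859) = 0.9326

0.9326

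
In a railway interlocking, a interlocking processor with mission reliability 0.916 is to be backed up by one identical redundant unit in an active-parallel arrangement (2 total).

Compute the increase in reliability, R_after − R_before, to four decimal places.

R_before = 0.916
R_after = 1 − (1 − 0.916)^2 = 0.9929
ΔR = 0.9929 − 0.916 = 0.0769

0.0769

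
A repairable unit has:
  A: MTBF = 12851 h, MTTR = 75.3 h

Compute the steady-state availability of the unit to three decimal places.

0.994

A(A) = MTBF/(MTBF+MTTR) = 12851/(12851+75.3) = 0.994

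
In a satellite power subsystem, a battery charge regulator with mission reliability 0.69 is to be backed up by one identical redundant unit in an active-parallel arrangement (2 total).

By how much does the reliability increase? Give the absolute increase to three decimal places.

R_before = 0.69
R_after = 1 − (1 − 0.69)^2 = 0.904
ΔR = 0.904 − 0.69 = 0.214

0.214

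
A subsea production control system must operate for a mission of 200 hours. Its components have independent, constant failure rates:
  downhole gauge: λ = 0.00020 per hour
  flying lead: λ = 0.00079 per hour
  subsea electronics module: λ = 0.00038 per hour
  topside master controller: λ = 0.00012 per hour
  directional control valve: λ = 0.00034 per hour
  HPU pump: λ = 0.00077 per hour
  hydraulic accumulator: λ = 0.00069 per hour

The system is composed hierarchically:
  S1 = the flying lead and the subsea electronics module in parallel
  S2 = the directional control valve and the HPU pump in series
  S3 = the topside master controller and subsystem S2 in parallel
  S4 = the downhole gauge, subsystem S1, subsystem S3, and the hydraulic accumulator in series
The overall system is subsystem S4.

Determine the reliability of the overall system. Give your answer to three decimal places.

R(downhole gauge) = exp(−0.00020 × 200) = 0.96079
R(flying lead) = exp(−0.00079 × 200) = 0.85385
R(subsea electronics module) = exp(−0.00038 × 200) = 0.92682
R(topside master controller) = exp(−0.00012 × 200) = 0.97629
R(directional control valve) = exp(−0.00034 × 200) = 0.93426
R(HPU pump) = exp(−0.00077 × 200) = 0.85727
R(hydraulic accumulator) = exp(−0.00069 × 200) = 0.87110
Parallel (flying lead and subsea electronics module): 1 − (1 − 0.85385)(1 − 0.92682) = 0.98930
Series (directional control valve and HPU pump): 0.93426 × 0.85727 = 0.80091
Parallel (topside master controller and [0.80091]): 1 − (1 − 0.97629)(1 − 0.80091) = 0.99528
Series (downhole gauge, [0.98930], [0.99528], and hydraulic accumulator): 0.96079 × 0.98930 × 0.99528 × 0.87110 = 0.824

0.824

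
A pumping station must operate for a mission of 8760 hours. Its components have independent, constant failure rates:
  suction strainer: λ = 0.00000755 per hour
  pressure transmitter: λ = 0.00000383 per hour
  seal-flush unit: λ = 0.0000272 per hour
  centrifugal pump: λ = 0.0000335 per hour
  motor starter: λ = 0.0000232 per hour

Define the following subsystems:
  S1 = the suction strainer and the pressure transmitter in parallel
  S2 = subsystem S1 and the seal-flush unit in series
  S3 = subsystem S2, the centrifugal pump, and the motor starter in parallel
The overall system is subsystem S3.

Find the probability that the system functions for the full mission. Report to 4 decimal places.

R(suction strainer) = exp(−0.00000755 × 8760) = 0.936002
R(pressure transmitter) = exp(−0.00000383 × 8760) = 0.967006
R(seal-flush unit) = exp(−0.0000272 × 8760) = 0.787988
R(centrifugal pump) = exp(−0.0000335 × 8760) = 0.745679
R(motor starter) = exp(−0.0000232 × 8760) = 0.816089
Parallel (suction strainer and pressure transmitter): 1 − (1 − 0.936002)(1 − 0.967006) = 0.997888
Series ([0.997888] and seal-flush unit): 0.997888 × 0.787988 = 0.786324
Parallel ([0.786324], centrifugal pump, and motor starter): 1 − (1 − 0.786324)(1 − 0.745679)(1 − 0.816089) = 0.9900

0.9900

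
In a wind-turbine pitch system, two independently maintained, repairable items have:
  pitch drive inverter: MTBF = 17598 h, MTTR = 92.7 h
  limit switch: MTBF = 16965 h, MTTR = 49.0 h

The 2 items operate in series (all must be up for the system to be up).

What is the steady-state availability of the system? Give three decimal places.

0.992

A(pitch drive inverter) = MTBF/(MTBF+MTTR) = 17598/(17598+92.7) = 0.994760
A(limit switch) = MTBF/(MTBF+MTTR) = 16965/(16965+49.0) = 0.997120
Series availability: 0.994760 × 0.997120 = 0.992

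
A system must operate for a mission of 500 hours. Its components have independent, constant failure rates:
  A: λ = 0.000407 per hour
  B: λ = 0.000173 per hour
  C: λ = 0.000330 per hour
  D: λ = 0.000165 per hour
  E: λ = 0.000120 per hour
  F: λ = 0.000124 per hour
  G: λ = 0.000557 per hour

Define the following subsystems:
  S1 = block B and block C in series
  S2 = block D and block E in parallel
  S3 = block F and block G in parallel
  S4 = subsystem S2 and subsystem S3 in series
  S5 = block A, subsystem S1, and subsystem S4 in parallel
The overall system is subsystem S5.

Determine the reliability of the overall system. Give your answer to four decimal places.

R(A) = exp(−0.000407 × 500) = 0.815870
R(B) = exp(−0.000173 × 500) = 0.917136
R(C) = exp(−0.000330 × 500) = 0.847894
R(D) = exp(−0.000165 × 500) = 0.920811
R(E) = exp(−0.000120 × 500) = 0.941765
R(F) = exp(−0.000124 × 500) = 0.939883
R(G) = exp(−0.000557 × 500) = 0.756918
Series (B and C): 0.917136 × 0.847894 = 0.777634
Parallel (D and E): 1 − (1 − 0.920811)(1 − 0.941765) = 0.995388
Parallel (F and G): 1 − (1 − 0.939883)(1 − 0.756918) = 0.985387
Series ([0.995388] and [0.985387]): 0.995388 × 0.985387 = 0.980842
Parallel (A, [0.777634], and [0.980842]): 1 − (1 − 0.815870)(1 − 0.777634)(1 − 0.980842) = 0.9992

0.9992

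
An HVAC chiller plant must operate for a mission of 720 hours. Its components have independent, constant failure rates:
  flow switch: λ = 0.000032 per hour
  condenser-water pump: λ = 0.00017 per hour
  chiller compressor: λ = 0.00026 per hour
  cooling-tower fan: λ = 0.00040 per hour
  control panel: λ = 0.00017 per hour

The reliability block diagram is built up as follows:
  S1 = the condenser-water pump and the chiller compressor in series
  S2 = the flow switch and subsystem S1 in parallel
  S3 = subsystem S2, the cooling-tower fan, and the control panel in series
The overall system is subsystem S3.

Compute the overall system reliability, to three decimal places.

0.659

R(flow switch) = exp(−0.000032 × 720) = 0.97722
R(condenser-water pump) = exp(−0.00017 × 720) = 0.88479
R(chiller compressor) = exp(−0.00026 × 720) = 0.82928
R(cooling-tower fan) = exp(−0.00040 × 720) = 0.74976
R(control panel) = exp(−0.00017 × 720) = 0.88479
Series (condenser-water pump and chiller compressor): 0.88479 × 0.82928 = 0.73374
Parallel (flow switch and [0.73374]): 1 − (1 − 0.97722)(1 − 0.73374) = 0.99393
Series ([0.99393], cooling-tower fan, and control panel): 0.99393 × 0.74976 × 0.88479 = 0.659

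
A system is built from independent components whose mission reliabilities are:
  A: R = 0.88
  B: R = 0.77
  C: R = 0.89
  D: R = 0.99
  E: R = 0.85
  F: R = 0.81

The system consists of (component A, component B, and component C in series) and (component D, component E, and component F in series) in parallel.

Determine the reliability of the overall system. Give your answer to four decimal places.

0.8736

Series (A, B, and C): 0.880000 × 0.770000 × 0.890000 = 0.603064
Series (D, E, and F): 0.990000 × 0.850000 × 0.810000 = 0.681615
Parallel ([0.603064] and [0.681615]): 1 − (1 − 0.603064)(1 − 0.681615) = 0.8736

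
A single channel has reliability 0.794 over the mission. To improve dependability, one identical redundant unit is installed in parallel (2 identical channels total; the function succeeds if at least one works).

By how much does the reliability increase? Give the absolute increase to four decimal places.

0.1636

R_before = 0.794
R_after = 1 − (1 − 0.794)^2 = 0.9576
ΔR = 0.9576 − 0.794 = 0.1636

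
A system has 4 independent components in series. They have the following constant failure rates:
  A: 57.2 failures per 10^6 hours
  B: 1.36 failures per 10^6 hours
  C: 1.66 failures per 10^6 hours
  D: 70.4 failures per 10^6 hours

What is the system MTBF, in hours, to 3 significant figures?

Series of exponential components: λ_sys = Σ λ_i
λ_sys = 0.0000572 + 0.00000136 + 0.00000166 + 0.0000704 = 1.3062e-04 /h
MTBF = 1 / λ_sys = 7660 h

7660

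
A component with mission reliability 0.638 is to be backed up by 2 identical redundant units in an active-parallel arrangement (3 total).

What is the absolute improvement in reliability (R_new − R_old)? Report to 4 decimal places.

0.3146

R_before = 0.638
R_after = 1 − (1 − 0.638)^3 = 0.9526
ΔR = 0.9526 − 0.638 = 0.3146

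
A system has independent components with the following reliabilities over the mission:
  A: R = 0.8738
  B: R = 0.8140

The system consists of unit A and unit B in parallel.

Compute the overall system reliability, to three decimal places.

0.977

Parallel (A and B): 1 − (1 − 0.87380)(1 − 0.81400) = 0.977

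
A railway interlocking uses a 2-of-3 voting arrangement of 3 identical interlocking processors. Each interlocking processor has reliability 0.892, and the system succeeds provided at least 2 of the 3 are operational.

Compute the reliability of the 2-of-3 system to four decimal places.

0.9675

R = Σ_{i=2}^{3} C(3,i) p^i (1−p)^{3−i} with p = 0.892
C(3,2)·0.892^2·0.108^1 = 0.257795
C(3,3)·0.892^3·0.108^0 = 0.709732
Sum = 0.9675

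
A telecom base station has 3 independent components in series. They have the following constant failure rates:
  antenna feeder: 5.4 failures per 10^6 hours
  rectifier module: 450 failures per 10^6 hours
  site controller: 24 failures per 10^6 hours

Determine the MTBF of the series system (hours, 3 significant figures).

Series of exponential components: λ_sys = Σ λ_i
λ_sys = 0.0000054 + 0.00045 + 0.000024 = 4.7940e-04 /h
MTBF = 1 / λ_sys = 2090 h

2090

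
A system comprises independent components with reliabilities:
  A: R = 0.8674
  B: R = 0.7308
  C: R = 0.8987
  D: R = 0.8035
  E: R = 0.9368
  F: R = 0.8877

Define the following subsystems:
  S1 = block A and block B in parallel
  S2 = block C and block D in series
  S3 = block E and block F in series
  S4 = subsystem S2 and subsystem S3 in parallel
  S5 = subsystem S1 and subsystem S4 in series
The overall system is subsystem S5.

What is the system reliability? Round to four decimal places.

0.9192

Parallel (A and B): 1 − (1 − 0.867400)(1 − 0.730800) = 0.964304
Series (C and D): 0.898700 × 0.803500 = 0.722105
Series (E and F): 0.936800 × 0.887700 = 0.831597
Parallel ([0.722105] and [0.831597]): 1 − (1 − 0.722105)(1 − 0.831597) = 0.953202
Series ([0.964304] and [0.953202]): 0.964304 × 0.953202 = 0.9192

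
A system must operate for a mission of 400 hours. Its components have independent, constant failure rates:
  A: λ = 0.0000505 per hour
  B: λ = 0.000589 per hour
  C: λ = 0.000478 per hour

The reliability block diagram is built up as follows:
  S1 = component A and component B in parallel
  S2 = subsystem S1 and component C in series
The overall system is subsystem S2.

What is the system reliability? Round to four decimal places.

0.8225

R(A) = exp(−0.0000505 × 400) = 0.980003
R(B) = exp(−0.000589 × 400) = 0.790097
R(C) = exp(−0.000478 × 400) = 0.825967
Parallel (A and B): 1 − (1 − 0.980003)(1 − 0.790097) = 0.995803
Series ([0.995803] and C): 0.995803 × 0.825967 = 0.8225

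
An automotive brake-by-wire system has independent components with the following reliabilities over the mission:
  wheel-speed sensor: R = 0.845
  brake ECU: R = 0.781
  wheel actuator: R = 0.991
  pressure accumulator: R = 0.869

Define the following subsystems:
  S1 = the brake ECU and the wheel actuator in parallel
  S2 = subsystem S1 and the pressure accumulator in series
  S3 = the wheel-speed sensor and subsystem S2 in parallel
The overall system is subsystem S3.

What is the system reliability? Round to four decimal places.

0.9794

Parallel (brake ECU and wheel actuator): 1 − (1 − 0.781000)(1 − 0.991000) = 0.998029
Series ([0.998029] and pressure accumulator): 0.998029 × 0.869000 = 0.867287
Parallel (wheel-speed sensor and [0.867287]): 1 − (1 − 0.845000)(1 − 0.867287) = 0.9794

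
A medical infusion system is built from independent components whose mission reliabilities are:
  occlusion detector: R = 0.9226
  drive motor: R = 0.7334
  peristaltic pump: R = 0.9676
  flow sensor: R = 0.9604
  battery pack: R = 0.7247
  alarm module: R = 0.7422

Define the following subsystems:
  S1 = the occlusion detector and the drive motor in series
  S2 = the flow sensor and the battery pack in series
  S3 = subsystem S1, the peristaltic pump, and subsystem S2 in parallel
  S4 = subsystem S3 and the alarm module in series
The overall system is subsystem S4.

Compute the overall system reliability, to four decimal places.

Series (occlusion detector and drive motor): 0.922600 × 0.733400 = 0.676635
Series (flow sensor and battery pack): 0.960400 × 0.724700 = 0.696002
Parallel ([0.676635], peristaltic pump, and [0.696002]): 1 − (1 − 0.676635)(1 − 0.967600)(1 − 0.696002) = 0.996815
Series ([0.996815] and alarm module): 0.996815 × 0.742200 = 0.7398

0.7398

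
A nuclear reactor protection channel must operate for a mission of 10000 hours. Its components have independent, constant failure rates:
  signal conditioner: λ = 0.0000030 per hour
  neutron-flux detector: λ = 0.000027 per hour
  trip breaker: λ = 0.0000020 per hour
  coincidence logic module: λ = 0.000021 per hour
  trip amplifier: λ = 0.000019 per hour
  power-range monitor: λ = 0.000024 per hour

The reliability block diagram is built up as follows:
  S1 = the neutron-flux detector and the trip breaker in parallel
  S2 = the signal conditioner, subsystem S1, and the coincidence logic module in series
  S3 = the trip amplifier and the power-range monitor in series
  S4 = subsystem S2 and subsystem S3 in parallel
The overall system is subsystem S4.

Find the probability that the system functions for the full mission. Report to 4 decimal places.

R(signal conditioner) = exp(−0.0000030 × 10000) = 0.970446
R(neutron-flux detector) = exp(−0.000027 × 10000) = 0.763379
R(trip breaker) = exp(−0.0000020 × 10000) = 0.980199
R(coincidence logic module) = exp(−0.000021 × 10000) = 0.810584
R(trip amplifier) = exp(−0.000019 × 10000) = 0.826959
R(power-range monitor) = exp(−0.000024 × 10000) = 0.786628
Parallel (neutron-flux detector and trip breaker): 1 − (1 − 0.763379)(1 − 0.980199) = 0.995315
Series (signal conditioner, [0.995315], and coincidence logic module): 0.970446 × 0.995315 × 0.810584 = 0.782943
Series (trip amplifier and power-range monitor): 0.826959 × 0.786628 = 0.650509
Parallel ([0.782943] and [0.650509]): 1 − (1 − 0.782943)(1 − 0.650509) = 0.9241

0.9241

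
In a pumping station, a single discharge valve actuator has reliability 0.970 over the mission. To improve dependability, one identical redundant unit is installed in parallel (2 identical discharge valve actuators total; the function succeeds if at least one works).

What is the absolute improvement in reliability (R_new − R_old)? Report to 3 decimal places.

R_before = 0.970
R_after = 1 − (1 − 0.970)^2 = 0.999
ΔR = 0.999 − 0.970 = 0.029

0.029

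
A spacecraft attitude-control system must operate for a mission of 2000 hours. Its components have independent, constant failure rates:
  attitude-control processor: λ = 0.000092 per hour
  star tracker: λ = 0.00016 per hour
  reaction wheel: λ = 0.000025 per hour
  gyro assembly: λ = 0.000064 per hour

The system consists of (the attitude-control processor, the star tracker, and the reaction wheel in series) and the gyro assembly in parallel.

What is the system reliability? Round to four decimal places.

R(attitude-control processor) = exp(−0.000092 × 2000) = 0.831936
R(star tracker) = exp(−0.00016 × 2000) = 0.726149
R(reaction wheel) = exp(−0.000025 × 2000) = 0.951229
R(gyro assembly) = exp(−0.000064 × 2000) = 0.879853
Series (attitude-control processor, star tracker, and reaction wheel): 0.831936 × 0.726149 × 0.951229 = 0.574646
Parallel ([0.574646] and gyro assembly): 1 − (1 − 0.574646)(1 − 0.879853) = 0.9489

0.9489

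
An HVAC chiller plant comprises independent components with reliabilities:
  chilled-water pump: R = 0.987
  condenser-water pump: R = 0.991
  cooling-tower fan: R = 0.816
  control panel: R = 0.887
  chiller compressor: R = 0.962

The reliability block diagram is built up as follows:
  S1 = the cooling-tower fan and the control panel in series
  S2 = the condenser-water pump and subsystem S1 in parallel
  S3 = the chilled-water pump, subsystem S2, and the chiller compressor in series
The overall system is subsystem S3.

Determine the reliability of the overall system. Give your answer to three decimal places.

Series (cooling-tower fan and control panel): 0.81600 × 0.88700 = 0.72379
Parallel (condenser-water pump and [0.72379]): 1 − (1 − 0.99100)(1 − 0.72379) = 0.99751
Series (chilled-water pump, [0.99751], and chiller compressor): 0.98700 × 0.99751 × 0.96200 = 0.947

0.947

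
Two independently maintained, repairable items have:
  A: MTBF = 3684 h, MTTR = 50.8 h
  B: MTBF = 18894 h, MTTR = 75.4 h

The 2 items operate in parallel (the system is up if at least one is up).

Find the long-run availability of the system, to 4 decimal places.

A(A) = MTBF/(MTBF+MTTR) = 3684/(3684+50.8) = 0.986398
A(B) = MTBF/(MTBF+MTTR) = 18894/(18894+75.4) = 0.996025
Parallel availability: 1 − (1 − 0.986398)(1 − 0.996025) = 0.9999

0.9999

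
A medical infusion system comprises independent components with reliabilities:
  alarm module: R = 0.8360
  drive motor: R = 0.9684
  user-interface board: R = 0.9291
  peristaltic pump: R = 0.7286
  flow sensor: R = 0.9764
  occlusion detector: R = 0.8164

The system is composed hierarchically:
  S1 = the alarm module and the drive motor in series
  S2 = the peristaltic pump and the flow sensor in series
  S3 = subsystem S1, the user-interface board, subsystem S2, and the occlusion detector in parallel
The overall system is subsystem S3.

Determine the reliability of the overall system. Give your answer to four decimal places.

Series (alarm module and drive motor): 0.836000 × 0.968400 = 0.809582
Series (peristaltic pump and flow sensor): 0.728600 × 0.976400 = 0.711405
Parallel ([0.809582], user-interface board, [0.711405], and occlusion detector): 1 − (1 − 0.809582)(1 − 0.929100)(1 − 0.711405)(1 − 0.816400) = 0.9993

0.9993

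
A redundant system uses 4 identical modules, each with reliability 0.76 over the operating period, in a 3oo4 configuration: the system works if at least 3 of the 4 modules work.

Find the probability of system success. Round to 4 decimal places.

0.7550

R = Σ_{i=3}^{4} C(4,i) p^i (1−p)^{4−i} with p = 0.76
C(4,3)·0.76^3·0.24^1 = 0.421417
C(4,4)·0.76^4·0.24^0 = 0.333622
Sum = 0.7550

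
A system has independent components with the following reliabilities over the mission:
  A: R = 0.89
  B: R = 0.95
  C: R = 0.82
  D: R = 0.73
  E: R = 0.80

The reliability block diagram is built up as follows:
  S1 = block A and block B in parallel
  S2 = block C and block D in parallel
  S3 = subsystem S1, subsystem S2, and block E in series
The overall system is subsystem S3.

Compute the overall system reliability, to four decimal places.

Parallel (A and B): 1 − (1 − 0.890000)(1 − 0.950000) = 0.994500
Parallel (C and D): 1 − (1 − 0.820000)(1 − 0.730000) = 0.951400
Series ([0.994500], [0.951400], and E): 0.994500 × 0.951400 × 0.800000 = 0.7569

0.7569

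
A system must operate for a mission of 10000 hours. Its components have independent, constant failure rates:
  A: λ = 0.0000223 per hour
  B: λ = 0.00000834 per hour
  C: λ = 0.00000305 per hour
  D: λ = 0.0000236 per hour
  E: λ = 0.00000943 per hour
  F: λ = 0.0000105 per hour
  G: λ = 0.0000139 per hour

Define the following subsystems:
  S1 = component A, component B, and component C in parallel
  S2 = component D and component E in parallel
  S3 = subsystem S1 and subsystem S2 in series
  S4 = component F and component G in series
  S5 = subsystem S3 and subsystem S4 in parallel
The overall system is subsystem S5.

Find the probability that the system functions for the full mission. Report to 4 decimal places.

0.9958

R(A) = exp(−0.0000223 × 10000) = 0.800115
R(B) = exp(−0.00000834 × 10000) = 0.919983
R(C) = exp(−0.00000305 × 10000) = 0.969960
R(D) = exp(−0.0000236 × 10000) = 0.789781
R(E) = exp(−0.00000943 × 10000) = 0.910010
R(F) = exp(−0.0000105 × 10000) = 0.900325
R(G) = exp(−0.0000139 × 10000) = 0.870228
Parallel (A, B, and C): 1 − (1 − 0.800115)(1 − 0.919983)(1 − 0.969960) = 0.999520
Parallel (D and E): 1 − (1 − 0.789781)(1 − 0.910010) = 0.981082
Series ([0.999520] and [0.981082]): 0.999520 × 0.981082 = 0.980611
Series (F and G): 0.900325 × 0.870228 = 0.783488
Parallel ([0.980611] and [0.783488]): 1 − (1 − 0.980611)(1 − 0.783488) = 0.9958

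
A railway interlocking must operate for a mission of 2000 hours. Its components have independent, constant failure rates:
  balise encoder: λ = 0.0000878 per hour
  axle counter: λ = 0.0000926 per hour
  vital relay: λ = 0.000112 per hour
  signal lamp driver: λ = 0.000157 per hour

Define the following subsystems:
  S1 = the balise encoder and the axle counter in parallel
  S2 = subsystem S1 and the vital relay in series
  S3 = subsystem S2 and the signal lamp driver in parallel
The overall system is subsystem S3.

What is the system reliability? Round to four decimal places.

R(balise encoder) = exp(−0.0000878 × 2000) = 0.838953
R(axle counter) = exp(−0.0000926 × 2000) = 0.830938
R(vital relay) = exp(−0.000112 × 2000) = 0.799315
R(signal lamp driver) = exp(−0.000157 × 2000) = 0.730519
Parallel (balise encoder and axle counter): 1 − (1 − 0.838953)(1 − 0.830938) = 0.972773
Series ([0.972773] and vital relay): 0.972773 × 0.799315 = 0.777552
Parallel ([0.777552] and signal lamp driver): 1 − (1 − 0.777552)(1 − 0.730519) = 0.9401

0.9401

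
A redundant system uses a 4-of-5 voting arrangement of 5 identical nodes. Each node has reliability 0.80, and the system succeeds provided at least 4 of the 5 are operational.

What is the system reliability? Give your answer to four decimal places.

R = Σ_{i=4}^{5} C(5,i) p^i (1−p)^{5−i} with p = 0.80
C(5,4)·0.80^4·0.20^1 = 0.409600
C(5,5)·0.80^5·0.20^0 = 0.327680
Sum = 0.7373

0.7373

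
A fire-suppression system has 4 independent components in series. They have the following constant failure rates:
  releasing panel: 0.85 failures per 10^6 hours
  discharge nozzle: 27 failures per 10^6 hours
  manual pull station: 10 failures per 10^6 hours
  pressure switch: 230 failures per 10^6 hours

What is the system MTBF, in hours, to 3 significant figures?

3730

Series of exponential components: λ_sys = Σ λ_i
λ_sys = 0.00000085 + 0.000027 + 0.000010 + 0.00023 = 2.6785e-04 /h
MTBF = 1 / λ_sys = 3730 h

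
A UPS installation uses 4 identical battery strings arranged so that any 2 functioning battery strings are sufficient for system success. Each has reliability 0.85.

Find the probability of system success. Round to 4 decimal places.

0.9880

R = Σ_{i=2}^{4} C(4,i) p^i (1−p)^{4−i} with p = 0.85
C(4,2)·0.85^2·0.15^2 = 0.097538
C(4,3)·0.85^3·0.15^1 = 0.368475
C(4,4)·0.85^4·0.15^0 = 0.522006
Sum = 0.9880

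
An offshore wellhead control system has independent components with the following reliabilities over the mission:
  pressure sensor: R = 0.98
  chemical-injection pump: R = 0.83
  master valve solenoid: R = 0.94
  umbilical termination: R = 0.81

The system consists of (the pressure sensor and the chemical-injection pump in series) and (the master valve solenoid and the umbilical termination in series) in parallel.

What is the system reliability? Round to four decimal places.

0.9555

Series (pressure sensor and chemical-injection pump): 0.980000 × 0.830000 = 0.813400
Series (master valve solenoid and umbilical termination): 0.940000 × 0.810000 = 0.761400
Parallel ([0.813400] and [0.761400]): 1 − (1 − 0.813400)(1 − 0.761400) = 0.9555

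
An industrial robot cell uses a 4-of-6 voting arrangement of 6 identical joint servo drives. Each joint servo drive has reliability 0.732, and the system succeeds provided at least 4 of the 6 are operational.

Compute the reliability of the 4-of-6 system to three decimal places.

R = Σ_{i=4}^{6} C(6,i) p^i (1−p)^{6−i} with p = 0.732
C(6,4)·0.732^4·0.268^2 = 0.30932
C(6,5)·0.732^5·0.268^1 = 0.33794
C(6,6)·0.732^6·0.268^0 = 0.15384
Sum = 0.801

0.801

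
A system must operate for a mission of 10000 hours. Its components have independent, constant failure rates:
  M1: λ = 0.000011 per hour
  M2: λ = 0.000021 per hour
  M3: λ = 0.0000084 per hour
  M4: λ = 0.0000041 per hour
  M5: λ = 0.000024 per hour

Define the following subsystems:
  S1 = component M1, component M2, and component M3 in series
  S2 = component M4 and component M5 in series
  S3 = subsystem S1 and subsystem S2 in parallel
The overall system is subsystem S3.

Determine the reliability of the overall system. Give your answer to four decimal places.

0.9186

R(M1) = exp(−0.000011 × 10000) = 0.895834
R(M2) = exp(−0.000021 × 10000) = 0.810584
R(M3) = exp(−0.0000084 × 10000) = 0.919431
R(M4) = exp(−0.0000041 × 10000) = 0.959829
R(M5) = exp(−0.000024 × 10000) = 0.786628
Series (M1, M2, and M3): 0.895834 × 0.810584 × 0.919431 = 0.667644
Series (M4 and M5): 0.959829 × 0.786628 = 0.755028
Parallel ([0.667644] and [0.755028]): 1 − (1 − 0.667644)(1 − 0.755028) = 0.9186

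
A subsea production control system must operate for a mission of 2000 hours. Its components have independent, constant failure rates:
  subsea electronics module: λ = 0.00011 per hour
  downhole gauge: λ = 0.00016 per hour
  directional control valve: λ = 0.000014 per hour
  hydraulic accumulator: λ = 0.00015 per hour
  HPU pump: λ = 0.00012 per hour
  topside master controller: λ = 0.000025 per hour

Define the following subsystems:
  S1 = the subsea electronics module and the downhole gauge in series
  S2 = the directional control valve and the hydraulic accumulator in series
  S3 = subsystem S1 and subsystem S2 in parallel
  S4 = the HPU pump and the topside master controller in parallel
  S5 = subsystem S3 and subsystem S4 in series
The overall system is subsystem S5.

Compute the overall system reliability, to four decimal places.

0.8741

R(subsea electronics module) = exp(−0.00011 × 2000) = 0.802519
R(downhole gauge) = exp(−0.00016 × 2000) = 0.726149
R(directional control valve) = exp(−0.000014 × 2000) = 0.972388
R(hydraulic accumulator) = exp(−0.00015 × 2000) = 0.740818
R(HPU pump) = exp(−0.00012 × 2000) = 0.786628
R(topside master controller) = exp(−0.000025 × 2000) = 0.951229
Series (subsea electronics module and downhole gauge): 0.802519 × 0.726149 = 0.582748
Series (directional control valve and hydraulic accumulator): 0.972388 × 0.740818 = 0.720363
Parallel ([0.582748] and [0.720363]): 1 − (1 − 0.582748)(1 − 0.720363) = 0.883321
Parallel (HPU pump and topside master controller): 1 − (1 − 0.786628)(1 − 0.951229) = 0.989594
Series ([0.883321] and [0.989594]): 0.883321 × 0.989594 = 0.8741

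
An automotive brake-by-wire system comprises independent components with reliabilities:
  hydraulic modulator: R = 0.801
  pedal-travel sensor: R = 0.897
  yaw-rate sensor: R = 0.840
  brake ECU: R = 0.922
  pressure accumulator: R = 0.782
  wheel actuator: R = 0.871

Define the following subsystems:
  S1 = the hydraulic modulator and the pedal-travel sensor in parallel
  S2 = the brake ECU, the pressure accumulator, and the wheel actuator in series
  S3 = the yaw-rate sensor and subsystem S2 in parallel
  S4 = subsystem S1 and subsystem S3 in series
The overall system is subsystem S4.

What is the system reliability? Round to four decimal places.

0.9212

Parallel (hydraulic modulator and pedal-travel sensor): 1 − (1 − 0.801000)(1 − 0.897000) = 0.979503
Series (brake ECU, pressure accumulator, and wheel actuator): 0.922000 × 0.782000 × 0.871000 = 0.627994
Parallel (yaw-rate sensor and [0.627994]): 1 − (1 − 0.840000)(1 − 0.627994) = 0.940479
Series ([0.979503] and [0.940479]): 0.979503 × 0.940479 = 0.9212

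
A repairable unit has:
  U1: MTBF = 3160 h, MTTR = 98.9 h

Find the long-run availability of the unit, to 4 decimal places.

A(U1) = MTBF/(MTBF+MTTR) = 3160/(3160+98.9) = 0.9697

0.9697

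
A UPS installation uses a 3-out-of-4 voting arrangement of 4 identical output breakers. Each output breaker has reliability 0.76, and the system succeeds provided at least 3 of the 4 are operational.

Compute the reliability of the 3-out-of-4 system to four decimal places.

0.7550

R = Σ_{i=3}^{4} C(4,i) p^i (1−p)^{4−i} with p = 0.76
C(4,3)·0.76^3·0.24^1 = 0.421417
C(4,4)·0.76^4·0.24^0 = 0.333622
Sum = 0.7550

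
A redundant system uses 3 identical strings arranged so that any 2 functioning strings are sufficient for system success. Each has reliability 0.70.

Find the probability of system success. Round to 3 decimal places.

0.784

R = Σ_{i=2}^{3} C(3,i) p^i (1−p)^{3−i} with p = 0.70
C(3,2)·0.70^2·0.30^1 = 0.44100
C(3,3)·0.70^3·0.30^0 = 0.34300
Sum = 0.784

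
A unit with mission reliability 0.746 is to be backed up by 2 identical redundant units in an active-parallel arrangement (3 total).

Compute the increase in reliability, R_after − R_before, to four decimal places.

R_before = 0.746
R_after = 1 − (1 − 0.746)^3 = 0.9836
ΔR = 0.9836 − 0.746 = 0.2376

0.2376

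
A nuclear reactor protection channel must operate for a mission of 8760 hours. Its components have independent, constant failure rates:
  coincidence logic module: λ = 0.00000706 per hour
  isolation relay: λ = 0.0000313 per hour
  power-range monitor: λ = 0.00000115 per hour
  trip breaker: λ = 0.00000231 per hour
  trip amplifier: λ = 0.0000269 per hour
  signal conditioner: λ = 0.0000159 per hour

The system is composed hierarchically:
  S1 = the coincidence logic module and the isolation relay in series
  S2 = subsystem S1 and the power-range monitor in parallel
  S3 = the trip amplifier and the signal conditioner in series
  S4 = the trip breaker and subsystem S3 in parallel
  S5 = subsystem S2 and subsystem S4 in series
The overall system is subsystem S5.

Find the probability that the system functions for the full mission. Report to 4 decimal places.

R(coincidence logic module) = exp(−0.00000706 × 8760) = 0.940028
R(isolation relay) = exp(−0.0000313 × 8760) = 0.760189
R(power-range monitor) = exp(−0.00000115 × 8760) = 0.989977
R(trip breaker) = exp(−0.00000231 × 8760) = 0.979968
R(trip amplifier) = exp(−0.0000269 × 8760) = 0.790062
R(signal conditioner) = exp(−0.0000159 × 8760) = 0.869981
Series (coincidence logic module and isolation relay): 0.940028 × 0.760189 = 0.714599
Parallel ([0.714599] and power-range monitor): 1 − (1 − 0.714599)(1 − 0.989977) = 0.997139
Series (trip amplifier and signal conditioner): 0.790062 × 0.869981 = 0.687339
Parallel (trip breaker and [0.687339]): 1 − (1 − 0.979968)(1 − 0.687339) = 0.993737
Series ([0.997139] and [0.993737]): 0.997139 × 0.993737 = 0.9909

0.9909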